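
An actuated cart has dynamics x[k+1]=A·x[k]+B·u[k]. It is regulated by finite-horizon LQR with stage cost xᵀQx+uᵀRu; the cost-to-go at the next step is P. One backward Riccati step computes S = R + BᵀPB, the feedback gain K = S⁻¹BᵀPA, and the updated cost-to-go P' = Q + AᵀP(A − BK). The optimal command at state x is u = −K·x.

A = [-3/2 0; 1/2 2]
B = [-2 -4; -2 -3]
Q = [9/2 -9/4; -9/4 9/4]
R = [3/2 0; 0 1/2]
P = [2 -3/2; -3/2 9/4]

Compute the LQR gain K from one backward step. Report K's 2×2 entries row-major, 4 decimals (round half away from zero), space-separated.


BᵀP = [-1.0000 -1.5000; -3.5000 -0.7500]
S = R + BᵀPB = [3/2 0; 0 1/2] + [5.0000 8.5000; 8.5000 16.2500] = [6.5000 8.5000; 8.5000 16.7500]
BᵀPA = [0.7500 -3.0000; 4.8750 -1.5000]
K = S⁻¹·BᵀPA = [-0.7884 -1.0239; 0.6911 0.4300]
A−BK = [-0.3123 -0.3276; 0.9966 1.2423]
AᵀP(A−BK) = [4.5346 5.4215; 5.4215 6.5734]
P' = Q + AᵀP(A−BK) = [9.0346 3.1715; 3.1715 8.8234]
tr(P') = 17.8579

-0.7884 -1.0239 0.6911 0.4300


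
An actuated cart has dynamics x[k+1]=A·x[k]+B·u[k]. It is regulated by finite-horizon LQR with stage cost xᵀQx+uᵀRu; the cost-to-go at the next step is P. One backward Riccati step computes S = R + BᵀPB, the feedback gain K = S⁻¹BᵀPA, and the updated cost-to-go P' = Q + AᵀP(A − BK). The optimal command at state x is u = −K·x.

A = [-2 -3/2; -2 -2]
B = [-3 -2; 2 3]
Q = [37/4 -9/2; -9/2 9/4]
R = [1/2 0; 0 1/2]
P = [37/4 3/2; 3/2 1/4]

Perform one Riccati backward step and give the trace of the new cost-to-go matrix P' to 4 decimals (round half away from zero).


BᵀP = [-24.7500 -4.0000; -14.0000 -2.2500]
S = R + BᵀPB = [1/2 0; 0 1/2] + [66.2500 37.5000; 37.5000 21.2500] = [66.7500 37.5000; 37.5000 21.7500]
BᵀPA = [57.5000 45.1250; 32.5000 25.5000]
K = S⁻¹·BᵀPA = [0.6996 0.5535; 0.2881 0.2181]
A−BK = [0.6749 0.5967; -4.2634 -3.7613]
AᵀP(A−BK) = [0.4115 0.3354; 0.3354 0.2742]
P' = Q + AᵀP(A−BK) = [9.6615 -4.1646; -4.1646 2.5242]
tr(P') = 12.1857

12.1857


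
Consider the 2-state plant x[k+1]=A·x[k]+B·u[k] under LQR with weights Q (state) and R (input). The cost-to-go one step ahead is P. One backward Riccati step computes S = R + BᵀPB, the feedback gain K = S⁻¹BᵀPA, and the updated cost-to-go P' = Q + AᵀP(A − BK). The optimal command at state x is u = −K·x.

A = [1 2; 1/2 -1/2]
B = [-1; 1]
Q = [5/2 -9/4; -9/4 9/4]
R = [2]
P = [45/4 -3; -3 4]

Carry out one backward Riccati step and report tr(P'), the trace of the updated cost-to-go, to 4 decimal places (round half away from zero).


16.9866

BᵀP = [-14.2500 7.0000]
S = R + BᵀPB = [2] + [21.2500] = [23.2500]
BᵀPA = [-10.7500 -32.0000]
K = S⁻¹·BᵀPA = [-0.4624 -1.3763]
A−BK = [0.5376 0.6237; 0.9624 0.8763]
AᵀP(A−BK) = [4.2796 5.2043; 5.2043 7.9570]
P' = Q + AᵀP(A−BK) = [6.7796 2.9543; 2.9543 10.2070]
tr(P') = 16.9866


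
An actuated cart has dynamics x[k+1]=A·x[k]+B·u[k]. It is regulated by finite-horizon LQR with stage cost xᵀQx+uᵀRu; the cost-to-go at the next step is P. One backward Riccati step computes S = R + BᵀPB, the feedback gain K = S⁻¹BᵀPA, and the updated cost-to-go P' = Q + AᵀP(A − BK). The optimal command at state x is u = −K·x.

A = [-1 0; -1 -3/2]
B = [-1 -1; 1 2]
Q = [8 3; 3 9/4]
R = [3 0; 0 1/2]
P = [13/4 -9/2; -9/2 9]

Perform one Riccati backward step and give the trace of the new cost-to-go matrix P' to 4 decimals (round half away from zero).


BᵀP = [-7.7500 13.5000; -12.2500 22.5000]
S = R + BᵀPB = [3 0; 0 1/2] + [21.2500 34.7500; 34.7500 57.2500] = [24.2500 34.7500; 34.7500 57.7500]
BᵀPA = [-5.7500 -20.2500; -10.2500 -33.7500]
K = S⁻¹·BᵀPA = [0.1251 0.0175; -0.2528 -0.5949]
A−BK = [-1.1277 -0.5774; -0.6196 -0.3276]
AᵀP(A−BK) = [1.3785 0.7524; 0.7524 0.5250]
P' = Q + AᵀP(A−BK) = [9.3785 3.7524; 3.7524 2.7750]
tr(P') = 12.1534

12.1534


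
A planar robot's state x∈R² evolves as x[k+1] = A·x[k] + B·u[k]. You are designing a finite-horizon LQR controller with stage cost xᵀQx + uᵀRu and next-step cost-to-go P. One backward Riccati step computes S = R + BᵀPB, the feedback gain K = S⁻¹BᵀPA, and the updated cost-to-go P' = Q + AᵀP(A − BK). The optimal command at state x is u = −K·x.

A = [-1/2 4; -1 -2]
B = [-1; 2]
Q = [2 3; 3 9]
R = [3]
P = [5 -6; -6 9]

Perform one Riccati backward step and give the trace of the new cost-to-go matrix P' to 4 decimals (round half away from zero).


25.8346

BᵀP = [-17.0000 24.0000]
S = R + BᵀPB = [3] + [65.0000] = [68.0000]
BᵀPA = [-15.5000 -116.0000]
K = S⁻¹·BᵀPA = [-0.2279 -1.7059]
A−BK = [-0.7279 2.2941; -0.5441 1.4118]
AᵀP(A−BK) = [0.7169 -0.4412; -0.4412 14.1176]
P' = Q + AᵀP(A−BK) = [2.7169 2.5588; 2.5588 23.1176]
tr(P') = 25.8346


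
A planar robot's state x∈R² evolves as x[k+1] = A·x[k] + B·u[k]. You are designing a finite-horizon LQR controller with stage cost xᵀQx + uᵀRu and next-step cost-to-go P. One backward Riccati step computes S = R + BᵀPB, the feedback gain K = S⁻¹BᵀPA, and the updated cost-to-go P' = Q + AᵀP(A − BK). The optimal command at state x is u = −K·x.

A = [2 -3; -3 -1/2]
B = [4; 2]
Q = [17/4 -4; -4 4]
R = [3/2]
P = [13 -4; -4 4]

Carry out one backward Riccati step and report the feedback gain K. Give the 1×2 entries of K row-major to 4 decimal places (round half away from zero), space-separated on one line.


0.6935 -0.7926

BᵀP = [44.0000 -8.0000]
S = R + BᵀPB = [3/2] + [160.0000] = [161.5000]
BᵀPA = [112.0000 -128.0000]
K = S⁻¹·BᵀPA = [0.6935 -0.7926]
A−BK = [-0.7740 0.1703; -4.3870 1.0851]
AᵀP(A−BK) = [58.3282 -15.2322; -15.2322 4.5511]
P' = Q + AᵀP(A−BK) = [62.5782 -19.2322; -19.2322 8.5511]
tr(P') = 71.1293


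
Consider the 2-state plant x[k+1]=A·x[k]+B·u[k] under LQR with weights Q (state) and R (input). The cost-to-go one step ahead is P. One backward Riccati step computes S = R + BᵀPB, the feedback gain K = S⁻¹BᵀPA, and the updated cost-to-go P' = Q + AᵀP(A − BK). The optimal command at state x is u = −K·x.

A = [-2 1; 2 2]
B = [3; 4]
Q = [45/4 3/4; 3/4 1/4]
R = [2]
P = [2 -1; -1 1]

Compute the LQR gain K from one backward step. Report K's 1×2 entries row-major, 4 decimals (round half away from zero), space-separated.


BᵀP = [2.0000 1.0000]
S = R + BᵀPB = [2] + [10.0000] = [12.0000]
BᵀPA = [-2.0000 4.0000]
K = S⁻¹·BᵀPA = [-0.1667 0.3333]
A−BK = [-1.5000 0.0000; 2.6667 0.6667]
AᵀP(A−BK) = [19.6667 2.6667; 2.6667 0.6667]
P' = Q + AᵀP(A−BK) = [30.9167 3.4167; 3.4167 0.9167]
tr(P') = 31.8333

-0.1667 0.3333


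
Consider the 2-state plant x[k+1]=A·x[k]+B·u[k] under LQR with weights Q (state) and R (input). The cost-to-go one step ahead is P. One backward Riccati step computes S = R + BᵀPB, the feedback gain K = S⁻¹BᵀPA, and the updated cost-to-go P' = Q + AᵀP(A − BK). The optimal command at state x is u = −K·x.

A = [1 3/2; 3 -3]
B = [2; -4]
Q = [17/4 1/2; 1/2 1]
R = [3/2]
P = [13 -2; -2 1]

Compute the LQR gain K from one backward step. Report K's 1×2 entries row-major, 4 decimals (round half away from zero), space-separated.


0.0985 0.7389

BᵀP = [34.0000 -8.0000]
S = R + BᵀPB = [3/2] + [100.0000] = [101.5000]
BᵀPA = [10.0000 75.0000]
K = S⁻¹·BᵀPA = [0.0985 0.7389]
A−BK = [0.8030 0.0222; 3.3941 -0.0443]
AᵀP(A−BK) = [9.0148 0.1108; 0.1108 0.8313]
P' = Q + AᵀP(A−BK) = [13.2648 0.6108; 0.6108 1.8313]
tr(P') = 15.0961


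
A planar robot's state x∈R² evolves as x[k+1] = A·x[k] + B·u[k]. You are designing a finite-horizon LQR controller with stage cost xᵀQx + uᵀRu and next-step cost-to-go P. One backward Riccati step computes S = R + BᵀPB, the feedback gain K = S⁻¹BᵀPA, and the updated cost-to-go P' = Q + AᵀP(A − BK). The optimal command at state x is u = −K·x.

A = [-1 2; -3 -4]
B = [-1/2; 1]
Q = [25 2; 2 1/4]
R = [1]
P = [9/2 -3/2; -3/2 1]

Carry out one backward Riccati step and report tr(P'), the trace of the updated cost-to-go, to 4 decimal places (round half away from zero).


BᵀP = [-3.7500 1.7500]
S = R + BᵀPB = [1] + [3.6250] = [4.6250]
BᵀPA = [-1.5000 -14.5000]
K = S⁻¹·BᵀPA = [-0.3243 -3.1351]
A−BK = [-1.1622 0.4324; -2.6757 -0.8649]
AᵀP(A−BK) = [4.0135 1.2973; 1.2973 12.5405]
P' = Q + AᵀP(A−BK) = [29.0135 3.2973; 3.2973 12.7905]
tr(P') = 41.8041

41.8041


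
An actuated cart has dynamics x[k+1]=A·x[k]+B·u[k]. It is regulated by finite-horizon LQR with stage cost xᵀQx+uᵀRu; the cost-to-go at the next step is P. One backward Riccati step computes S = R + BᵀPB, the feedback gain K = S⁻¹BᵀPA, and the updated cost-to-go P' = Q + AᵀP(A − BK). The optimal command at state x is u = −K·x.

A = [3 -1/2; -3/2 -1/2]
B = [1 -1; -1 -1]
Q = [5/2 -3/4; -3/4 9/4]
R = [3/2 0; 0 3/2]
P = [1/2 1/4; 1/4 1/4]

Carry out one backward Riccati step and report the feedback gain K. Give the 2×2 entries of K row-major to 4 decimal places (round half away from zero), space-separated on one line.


0.3553 -0.0395 -0.5132 0.2237

BᵀP = [0.2500 0.0000; -0.7500 -0.5000]
S = R + BᵀPB = [3/2 0; 0 3/2] + [0.2500 -0.2500; -0.2500 1.2500] = [1.7500 -0.2500; -0.2500 2.7500]
BᵀPA = [0.7500 -0.1250; -1.5000 0.6250]
K = S⁻¹·BᵀPA = [0.3553 -0.0395; -0.5132 0.2237]
A−BK = [2.1316 -0.2368; -1.6579 -0.3158]
AᵀP(A−BK) = [1.7763 -0.3849; -0.3849 0.1678]
P' = Q + AᵀP(A−BK) = [4.2763 -1.1349; -1.1349 2.4178]
tr(P') = 6.6941


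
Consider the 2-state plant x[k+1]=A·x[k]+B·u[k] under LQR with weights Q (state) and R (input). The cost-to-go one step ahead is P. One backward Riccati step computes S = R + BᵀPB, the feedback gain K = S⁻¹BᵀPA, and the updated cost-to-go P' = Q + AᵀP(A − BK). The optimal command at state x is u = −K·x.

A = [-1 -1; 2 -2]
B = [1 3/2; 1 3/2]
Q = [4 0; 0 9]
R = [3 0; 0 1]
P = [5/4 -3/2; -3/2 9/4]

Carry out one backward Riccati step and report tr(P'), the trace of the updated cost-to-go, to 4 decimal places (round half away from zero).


BᵀP = [-0.2500 0.7500; -0.3750 1.1250]
S = R + BᵀPB = [3 0; 0 1] + [0.5000 0.7500; 0.7500 1.1250] = [3.5000 0.7500; 0.7500 2.1250]
BᵀPA = [1.7500 -1.2500; 2.6250 -1.8750]
K = S⁻¹·BᵀPA = [0.2545 -0.1818; 1.1455 -0.8182]
A−BK = [-2.9727 0.4091; 0.0273 -0.5909]
AᵀP(A−BK) = [12.7977 -5.2841; -5.2841 2.4886]
P' = Q + AᵀP(A−BK) = [16.7977 -5.2841; -5.2841 11.4886]
tr(P') = 28.2864

28.2864


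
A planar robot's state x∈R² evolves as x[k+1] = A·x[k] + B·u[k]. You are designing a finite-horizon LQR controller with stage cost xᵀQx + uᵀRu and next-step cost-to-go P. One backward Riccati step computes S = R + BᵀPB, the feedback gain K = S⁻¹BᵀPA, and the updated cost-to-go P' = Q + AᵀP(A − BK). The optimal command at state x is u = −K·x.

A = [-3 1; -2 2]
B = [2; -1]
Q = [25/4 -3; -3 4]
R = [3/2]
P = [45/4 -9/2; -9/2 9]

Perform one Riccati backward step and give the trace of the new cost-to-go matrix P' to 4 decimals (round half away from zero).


94.0969

BᵀP = [27.0000 -18.0000]
S = R + BᵀPB = [3/2] + [72.0000] = [73.5000]
BᵀPA = [-45.0000 -9.0000]
K = S⁻¹·BᵀPA = [-0.6122 -0.1224]
A−BK = [-1.7755 1.2449; -2.6122 1.8776]
AᵀP(A−BK) = [55.6990 -39.2602; -39.2602 28.1480]
P' = Q + AᵀP(A−BK) = [61.9490 -42.2602; -42.2602 32.1480]
tr(P') = 94.0969


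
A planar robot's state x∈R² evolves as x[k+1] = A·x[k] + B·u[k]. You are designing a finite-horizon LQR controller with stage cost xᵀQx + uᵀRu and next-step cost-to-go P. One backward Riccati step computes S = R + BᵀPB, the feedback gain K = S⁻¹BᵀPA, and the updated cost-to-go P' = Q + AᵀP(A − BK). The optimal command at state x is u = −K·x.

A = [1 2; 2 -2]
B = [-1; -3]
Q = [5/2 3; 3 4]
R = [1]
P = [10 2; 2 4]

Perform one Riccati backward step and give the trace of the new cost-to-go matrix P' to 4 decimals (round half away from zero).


BᵀP = [-16.0000 -14.0000]
S = R + BᵀPB = [1] + [58.0000] = [59.0000]
BᵀPA = [-44.0000 -4.0000]
K = S⁻¹·BᵀPA = [-0.7458 -0.0678]
A−BK = [0.2542 1.9322; -0.2373 -2.2034]
AᵀP(A−BK) = [1.1864 5.0169; 5.0169 39.7288]
P' = Q + AᵀP(A−BK) = [3.6864 8.0169; 8.0169 43.7288]
tr(P') = 47.4153

47.4153


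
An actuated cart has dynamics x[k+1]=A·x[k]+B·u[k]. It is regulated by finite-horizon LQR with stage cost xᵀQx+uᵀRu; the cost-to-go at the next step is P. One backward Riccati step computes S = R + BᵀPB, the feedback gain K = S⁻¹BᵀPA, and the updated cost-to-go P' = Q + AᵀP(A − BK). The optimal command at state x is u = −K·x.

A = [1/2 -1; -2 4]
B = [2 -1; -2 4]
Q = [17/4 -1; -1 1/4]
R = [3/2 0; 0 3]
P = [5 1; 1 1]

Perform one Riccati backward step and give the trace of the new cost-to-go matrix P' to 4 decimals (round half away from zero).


7.3385

BᵀP = [8.0000 0.0000; -1.0000 3.0000]
S = R + BᵀPB = [3/2 0; 0 3] + [16.0000 -8.0000; -8.0000 13.0000] = [17.5000 -8.0000; -8.0000 16.0000]
BᵀPA = [4.0000 -8.0000; -6.5000 13.0000]
K = S⁻¹·BᵀPA = [0.0556 -0.1111; -0.3785 0.7569]
A−BK = [0.0104 -0.0208; -0.3750 0.7500]
AᵀP(A−BK) = [0.5677 -1.1354; -1.1354 2.2708]
P' = Q + AᵀP(A−BK) = [4.8177 -2.1354; -2.1354 2.5208]
tr(P') = 7.3385


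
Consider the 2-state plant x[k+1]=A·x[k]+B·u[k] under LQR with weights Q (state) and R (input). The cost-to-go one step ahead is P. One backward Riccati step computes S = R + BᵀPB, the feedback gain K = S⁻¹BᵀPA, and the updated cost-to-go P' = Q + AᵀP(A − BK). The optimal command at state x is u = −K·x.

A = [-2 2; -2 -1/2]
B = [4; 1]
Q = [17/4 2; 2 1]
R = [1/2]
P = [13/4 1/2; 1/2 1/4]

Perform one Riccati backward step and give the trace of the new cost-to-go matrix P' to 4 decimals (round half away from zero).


6.0303

BᵀP = [13.5000 2.2500]
S = R + BᵀPB = [1/2] + [56.2500] = [56.7500]
BᵀPA = [-31.5000 25.8750]
K = S⁻¹·BᵀPA = [-0.5551 0.4559]
A−BK = [0.2203 0.1762; -1.4449 -0.9559]
AᵀP(A−BK) = [0.5154 0.1123; 0.1123 0.2649]
P' = Q + AᵀP(A−BK) = [4.7654 2.1123; 2.1123 1.2649]
tr(P') = 6.0303


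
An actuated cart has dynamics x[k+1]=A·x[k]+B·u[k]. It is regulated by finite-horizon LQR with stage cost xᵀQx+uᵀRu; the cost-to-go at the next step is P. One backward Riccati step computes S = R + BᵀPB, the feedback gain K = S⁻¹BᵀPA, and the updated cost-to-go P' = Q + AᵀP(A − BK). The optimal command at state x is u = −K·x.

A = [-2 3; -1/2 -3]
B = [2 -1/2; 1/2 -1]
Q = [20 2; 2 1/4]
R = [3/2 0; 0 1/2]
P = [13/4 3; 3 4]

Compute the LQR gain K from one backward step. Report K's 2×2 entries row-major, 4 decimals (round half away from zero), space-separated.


BᵀP = [8.0000 8.0000; -4.6250 -5.5000]
S = R + BᵀPB = [3/2 0; 0 1/2] + [20.0000 -12.0000; -12.0000 7.8125] = [21.5000 -12.0000; -12.0000 8.3125]
BᵀPA = [-20.0000 0.0000; 12.0000 2.6250]
K = S⁻¹·BᵀPA = [-0.6409 0.9073; 0.5185 1.6256]
A−BK = [-0.4590 1.9982; 0.3389 -1.8281]
AᵀP(A−BK) = [0.9613 -1.3609; -1.3609 6.9829]
P' = Q + AᵀP(A−BK) = [20.9613 0.6391; 0.6391 7.2329]
tr(P') = 28.1942

-0.6409 0.9073 0.5185 1.6256


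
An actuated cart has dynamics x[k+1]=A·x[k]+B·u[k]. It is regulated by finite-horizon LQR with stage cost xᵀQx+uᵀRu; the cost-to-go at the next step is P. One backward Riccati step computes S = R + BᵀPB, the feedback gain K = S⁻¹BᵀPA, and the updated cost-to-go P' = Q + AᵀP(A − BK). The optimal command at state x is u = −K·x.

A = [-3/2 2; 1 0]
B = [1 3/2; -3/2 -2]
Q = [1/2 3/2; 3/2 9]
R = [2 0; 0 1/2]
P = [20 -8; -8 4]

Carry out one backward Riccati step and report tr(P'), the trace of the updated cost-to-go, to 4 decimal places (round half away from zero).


12.8327

BᵀP = [32.0000 -14.0000; 46.0000 -20.0000]
S = R + BᵀPB = [2 0; 0 1/2] + [53.0000 76.0000; 76.0000 109.0000] = [55.0000 76.0000; 76.0000 109.5000]
BᵀPA = [-62.0000 64.0000; -89.0000 92.0000]
K = S⁻¹·BᵀPA = [-0.1014 0.0649; -0.7424 0.7951]
A−BK = [-0.2850 0.7424; -0.6369 1.6876]
AᵀP(A−BK) = [0.6389 -1.2089; -1.2089 2.6937]
P' = Q + AᵀP(A−BK) = [1.1389 0.2911; 0.2911 11.6937]
tr(P') = 12.8327


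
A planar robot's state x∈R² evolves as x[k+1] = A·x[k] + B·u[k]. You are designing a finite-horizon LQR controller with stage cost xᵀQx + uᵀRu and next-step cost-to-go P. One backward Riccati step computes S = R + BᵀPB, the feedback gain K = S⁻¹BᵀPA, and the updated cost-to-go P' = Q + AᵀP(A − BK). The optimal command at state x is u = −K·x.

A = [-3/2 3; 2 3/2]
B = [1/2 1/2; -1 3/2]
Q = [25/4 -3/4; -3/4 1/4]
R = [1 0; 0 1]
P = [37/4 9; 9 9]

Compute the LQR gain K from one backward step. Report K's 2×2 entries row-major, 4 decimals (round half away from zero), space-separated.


BᵀP = [-4.3750 -4.5000; 18.1250 18.0000]
S = R + BᵀPB = [1 0; 0 1] + [2.3125 -8.9375; -8.9375 36.0625] = [3.3125 -8.9375; -8.9375 37.0625]
BᵀPA = [-2.4375 -19.8750; 8.8125 81.3750]
K = S⁻¹·BᵀPA = [-0.2699 -0.2175; 0.1727 2.1432]
A−BK = [-1.4514 2.0372; 1.4710 -1.9322]
AᵀP(A−BK) = [0.6328 -0.2918; -0.2918 5.7770]
P' = Q + AᵀP(A−BK) = [6.8828 -1.0418; -1.0418 6.0270]
tr(P') = 12.9098

-0.2699 -0.2175 0.1727 2.1432


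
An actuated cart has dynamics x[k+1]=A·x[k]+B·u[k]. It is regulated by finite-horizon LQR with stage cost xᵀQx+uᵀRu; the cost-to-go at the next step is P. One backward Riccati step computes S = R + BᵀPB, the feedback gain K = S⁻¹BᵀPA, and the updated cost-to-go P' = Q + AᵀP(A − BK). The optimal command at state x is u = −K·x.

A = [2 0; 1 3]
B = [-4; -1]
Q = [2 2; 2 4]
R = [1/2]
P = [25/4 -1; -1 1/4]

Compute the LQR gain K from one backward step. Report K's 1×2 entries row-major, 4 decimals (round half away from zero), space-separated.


BᵀP = [-24.0000 3.7500]
S = R + BᵀPB = [1/2] + [92.2500] = [92.7500]
BᵀPA = [-44.2500 11.2500]
K = S⁻¹·BᵀPA = [-0.4771 0.1213]
A−BK = [0.0916 0.4852; 0.5229 3.1213]
AᵀP(A−BK) = [0.1388 0.1173; 0.1173 0.8854]
P' = Q + AᵀP(A−BK) = [2.1388 2.1173; 2.1173 4.8854]
tr(P') = 7.0243

-0.4771 0.1213


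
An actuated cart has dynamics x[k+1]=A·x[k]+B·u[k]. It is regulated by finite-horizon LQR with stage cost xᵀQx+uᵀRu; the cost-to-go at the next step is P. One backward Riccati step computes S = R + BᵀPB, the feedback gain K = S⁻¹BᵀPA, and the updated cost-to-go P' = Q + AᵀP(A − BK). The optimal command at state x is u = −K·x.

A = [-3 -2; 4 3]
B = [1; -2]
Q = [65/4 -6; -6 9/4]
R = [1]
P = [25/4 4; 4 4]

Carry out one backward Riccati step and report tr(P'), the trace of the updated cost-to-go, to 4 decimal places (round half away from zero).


29.8448

BᵀP = [-1.7500 -4.0000]
S = R + BᵀPB = [1] + [6.2500] = [7.2500]
BᵀPA = [-10.7500 -8.5000]
K = S⁻¹·BᵀPA = [-1.4828 -1.1724]
A−BK = [-1.5172 -0.8276; 1.0345 0.6552]
AᵀP(A−BK) = [8.3103 4.8966; 4.8966 3.0345]
P' = Q + AᵀP(A−BK) = [24.5603 -1.1034; -1.1034 5.2845]
tr(P') = 29.8448


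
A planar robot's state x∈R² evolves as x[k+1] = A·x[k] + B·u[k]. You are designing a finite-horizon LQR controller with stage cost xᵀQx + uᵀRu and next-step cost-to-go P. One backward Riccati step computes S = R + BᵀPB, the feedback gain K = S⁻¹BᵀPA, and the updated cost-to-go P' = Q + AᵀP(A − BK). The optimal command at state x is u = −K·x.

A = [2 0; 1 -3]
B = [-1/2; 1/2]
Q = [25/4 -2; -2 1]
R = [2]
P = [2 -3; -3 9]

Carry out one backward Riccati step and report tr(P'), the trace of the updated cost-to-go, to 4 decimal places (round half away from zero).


41.2500

BᵀP = [-2.5000 6.0000]
S = R + BᵀPB = [2] + [4.2500] = [6.2500]
BᵀPA = [1.0000 -18.0000]
K = S⁻¹·BᵀPA = [0.1600 -2.8800]
A−BK = [2.0800 -1.4400; 0.9200 -1.5600]
AᵀP(A−BK) = [4.8400 -6.1200; -6.1200 29.1600]
P' = Q + AᵀP(A−BK) = [11.0900 -8.1200; -8.1200 30.1600]
tr(P') = 41.2500


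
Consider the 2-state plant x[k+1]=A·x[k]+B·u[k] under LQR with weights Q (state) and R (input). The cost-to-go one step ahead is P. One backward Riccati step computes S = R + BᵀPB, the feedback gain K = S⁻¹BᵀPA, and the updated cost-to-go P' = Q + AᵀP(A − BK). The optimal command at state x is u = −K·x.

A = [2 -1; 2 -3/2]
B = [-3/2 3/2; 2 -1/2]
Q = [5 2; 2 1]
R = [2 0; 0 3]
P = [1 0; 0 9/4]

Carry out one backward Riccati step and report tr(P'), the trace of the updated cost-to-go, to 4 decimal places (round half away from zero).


17.8571

BᵀP = [-1.5000 4.5000; 1.5000 -1.1250]
S = R + BᵀPB = [2 0; 0 3] + [11.2500 -4.5000; -4.5000 2.8125] = [13.2500 -4.5000; -4.5000 5.8125]
BᵀPA = [6.0000 -5.2500; 0.7500 0.1875]
K = S⁻¹·BᵀPA = [0.6738 -0.5227; 0.6507 -0.3724]
A−BK = [2.0347 -1.2254; 0.9777 -0.6408]
AᵀP(A−BK) = [8.4690 -5.3344; -5.3344 3.3881]
P' = Q + AᵀP(A−BK) = [13.4690 -3.3344; -3.3344 4.3881]
tr(P') = 17.8571


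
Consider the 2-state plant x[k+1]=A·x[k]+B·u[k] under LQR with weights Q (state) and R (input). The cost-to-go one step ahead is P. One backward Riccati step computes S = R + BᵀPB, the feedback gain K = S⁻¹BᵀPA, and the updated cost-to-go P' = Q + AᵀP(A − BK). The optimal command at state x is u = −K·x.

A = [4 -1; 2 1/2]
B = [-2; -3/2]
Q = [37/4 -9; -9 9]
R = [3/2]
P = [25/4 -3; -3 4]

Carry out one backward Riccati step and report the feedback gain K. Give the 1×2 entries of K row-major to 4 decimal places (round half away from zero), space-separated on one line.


-1.8286 0.4571

BᵀP = [-8.0000 0.0000]
S = R + BᵀPB = [3/2] + [16.0000] = [17.5000]
BᵀPA = [-32.0000 8.0000]
K = S⁻¹·BᵀPA = [-1.8286 0.4571]
A−BK = [0.3429 -0.0857; -0.7429 1.1857]
AᵀP(A−BK) = [9.4857 -6.3714; -6.3714 6.5929]
P' = Q + AᵀP(A−BK) = [18.7357 -15.3714; -15.3714 15.5929]
tr(P') = 34.3286


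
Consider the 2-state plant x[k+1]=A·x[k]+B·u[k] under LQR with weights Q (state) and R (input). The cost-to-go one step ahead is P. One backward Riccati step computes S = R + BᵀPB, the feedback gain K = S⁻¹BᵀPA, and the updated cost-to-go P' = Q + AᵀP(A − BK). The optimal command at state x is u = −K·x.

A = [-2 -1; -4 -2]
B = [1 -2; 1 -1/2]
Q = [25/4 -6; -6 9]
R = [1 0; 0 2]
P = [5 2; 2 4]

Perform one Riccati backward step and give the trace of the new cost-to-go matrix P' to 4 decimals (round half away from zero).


BᵀP = [7.0000 6.0000; -11.0000 -6.0000]
S = R + BᵀPB = [1 0; 0 2] + [13.0000 -17.0000; -17.0000 25.0000] = [14.0000 -17.0000; -17.0000 27.0000]
BᵀPA = [-38.0000 -19.0000; 46.0000 23.0000]
K = S⁻¹·BᵀPA = [-2.7416 -1.3708; -0.0225 -0.0112]
A−BK = [0.6966 0.3483; -1.2697 -0.6348]
AᵀP(A−BK) = [12.8539 6.4270; 6.4270 3.2135]
P' = Q + AᵀP(A−BK) = [19.1039 0.4270; 0.4270 12.2135]
tr(P') = 31.3174

31.3174


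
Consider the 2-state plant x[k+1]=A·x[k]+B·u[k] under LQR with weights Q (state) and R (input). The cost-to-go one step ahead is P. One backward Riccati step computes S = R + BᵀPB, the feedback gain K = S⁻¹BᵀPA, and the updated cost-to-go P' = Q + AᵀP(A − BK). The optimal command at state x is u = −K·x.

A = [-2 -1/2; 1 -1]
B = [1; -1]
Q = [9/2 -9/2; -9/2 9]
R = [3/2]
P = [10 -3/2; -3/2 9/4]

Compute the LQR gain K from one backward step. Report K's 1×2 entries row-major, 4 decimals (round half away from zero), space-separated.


BᵀP = [11.5000 -3.7500]
S = R + BᵀPB = [3/2] + [15.2500] = [16.7500]
BᵀPA = [-26.7500 -2.0000]
K = S⁻¹·BᵀPA = [-1.5970 -0.1194]
A−BK = [-0.4030 -0.3806; -0.5970 -1.1194]
AᵀP(A−BK) = [5.5299 2.3060; 2.3060 3.0112]
P' = Q + AᵀP(A−BK) = [10.0299 -2.1940; -2.1940 12.0112]
tr(P') = 22.0410

-1.5970 -0.1194


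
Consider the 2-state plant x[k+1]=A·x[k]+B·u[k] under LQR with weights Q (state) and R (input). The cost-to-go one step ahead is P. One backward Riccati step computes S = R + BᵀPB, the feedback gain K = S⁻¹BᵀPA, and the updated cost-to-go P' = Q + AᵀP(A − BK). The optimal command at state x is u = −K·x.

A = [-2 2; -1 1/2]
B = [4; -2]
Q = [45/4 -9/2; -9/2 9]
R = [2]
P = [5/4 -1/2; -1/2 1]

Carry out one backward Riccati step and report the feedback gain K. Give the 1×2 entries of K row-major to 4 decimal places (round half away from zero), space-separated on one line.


-0.2353 0.2941

BᵀP = [6.0000 -4.0000]
S = R + BᵀPB = [2] + [32.0000] = [34.0000]
BᵀPA = [-8.0000 10.0000]
K = S⁻¹·BᵀPA = [-0.2353 0.2941]
A−BK = [-1.0588 0.8235; -1.4706 1.0882]
AᵀP(A−BK) = [2.1176 -1.6471; -1.6471 1.3088]
P' = Q + AᵀP(A−BK) = [13.3676 -6.1471; -6.1471 10.3088]
tr(P') = 23.6765


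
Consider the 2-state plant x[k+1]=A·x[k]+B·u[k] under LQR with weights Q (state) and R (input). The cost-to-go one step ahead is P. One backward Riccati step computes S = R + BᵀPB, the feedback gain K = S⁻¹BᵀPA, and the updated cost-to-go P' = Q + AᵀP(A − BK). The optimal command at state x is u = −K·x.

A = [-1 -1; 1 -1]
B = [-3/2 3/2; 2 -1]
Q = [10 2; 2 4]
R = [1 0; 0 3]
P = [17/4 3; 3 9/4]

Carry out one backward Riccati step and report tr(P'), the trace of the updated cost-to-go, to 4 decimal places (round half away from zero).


BᵀP = [-0.3750 0.0000; 3.3750 2.2500]
S = R + BᵀPB = [1 0; 0 3] + [0.5625 -0.5625; -0.5625 2.8125] = [1.5625 -0.5625; -0.5625 5.8125]
BᵀPA = [0.3750 0.3750; -1.1250 -5.6250]
K = S⁻¹·BᵀPA = [0.1765 -0.1123; -0.1765 -0.9786]
A−BK = [-0.4706 0.2995; 0.4706 -1.7540]
AᵀP(A−BK) = [0.2353 0.9412; 0.9412 7.0374]
P' = Q + AᵀP(A−BK) = [10.2353 2.9412; 2.9412 11.0374]
tr(P') = 21.2727

21.2727


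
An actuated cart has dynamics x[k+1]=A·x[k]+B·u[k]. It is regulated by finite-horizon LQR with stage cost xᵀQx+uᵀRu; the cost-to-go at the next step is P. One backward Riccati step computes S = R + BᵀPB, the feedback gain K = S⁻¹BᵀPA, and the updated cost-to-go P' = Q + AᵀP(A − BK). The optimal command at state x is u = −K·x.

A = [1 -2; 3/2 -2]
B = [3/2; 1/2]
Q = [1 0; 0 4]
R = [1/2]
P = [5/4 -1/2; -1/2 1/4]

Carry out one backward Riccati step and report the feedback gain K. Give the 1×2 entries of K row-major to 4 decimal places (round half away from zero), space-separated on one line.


BᵀP = [1.6250 -0.6250]
S = R + BᵀPB = [1/2] + [2.1250] = [2.6250]
BᵀPA = [0.6875 -2.0000]
K = S⁻¹·BᵀPA = [0.2619 -0.7619]
A−BK = [0.6071 -0.8571; 1.3690 -1.6190]
AᵀP(A−BK) = [0.1324 -0.2262; -0.2262 0.4762]
P' = Q + AᵀP(A−BK) = [1.1324 -0.2262; -0.2262 4.4762]
tr(P') = 5.6086

0.2619 -0.7619


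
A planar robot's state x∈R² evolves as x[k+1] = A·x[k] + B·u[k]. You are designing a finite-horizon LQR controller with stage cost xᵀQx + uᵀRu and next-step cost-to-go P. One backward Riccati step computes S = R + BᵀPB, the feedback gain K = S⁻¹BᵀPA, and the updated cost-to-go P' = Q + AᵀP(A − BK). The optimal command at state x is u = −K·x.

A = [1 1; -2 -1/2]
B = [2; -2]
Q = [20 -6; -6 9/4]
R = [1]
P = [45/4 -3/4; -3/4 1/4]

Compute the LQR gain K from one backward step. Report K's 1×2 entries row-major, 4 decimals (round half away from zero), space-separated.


0.5283 0.4717

BᵀP = [24.0000 -2.0000]
S = R + BᵀPB = [1] + [52.0000] = [53.0000]
BᵀPA = [28.0000 25.0000]
K = S⁻¹·BᵀPA = [0.5283 0.4717]
A−BK = [-0.0566 0.0566; -0.9434 0.4434]
AᵀP(A−BK) = [0.4575 0.1675; 0.1675 0.2700]
P' = Q + AᵀP(A−BK) = [20.4575 -5.8325; -5.8325 2.5200]
tr(P') = 22.9776


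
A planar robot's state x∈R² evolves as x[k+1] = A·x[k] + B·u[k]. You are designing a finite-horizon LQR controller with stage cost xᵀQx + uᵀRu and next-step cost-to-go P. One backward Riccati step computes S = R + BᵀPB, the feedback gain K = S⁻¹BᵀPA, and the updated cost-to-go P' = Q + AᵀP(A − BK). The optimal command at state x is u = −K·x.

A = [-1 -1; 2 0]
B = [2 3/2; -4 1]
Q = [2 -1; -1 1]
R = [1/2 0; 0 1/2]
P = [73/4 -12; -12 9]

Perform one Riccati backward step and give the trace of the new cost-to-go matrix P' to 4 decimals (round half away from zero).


3.2416

BᵀP = [84.5000 -60.0000; 15.3750 -9.0000]
S = R + BᵀPB = [1/2 0; 0 1/2] + [409.0000 66.7500; 66.7500 14.0625] = [409.5000 66.7500; 66.7500 14.5625]
BᵀPA = [-204.5000 -84.5000; -33.3750 -15.3750]
K = S⁻¹·BᵀPA = [-0.4976 -0.1355; -0.0111 -0.4349]
A−BK = [0.0118 -0.0768; 0.0207 -0.1070]
AᵀP(A−BK) = [0.1244 0.0339; 0.0339 0.1172]
P' = Q + AᵀP(A−BK) = [2.1244 -0.9661; -0.9661 1.1172]
tr(P') = 3.2416


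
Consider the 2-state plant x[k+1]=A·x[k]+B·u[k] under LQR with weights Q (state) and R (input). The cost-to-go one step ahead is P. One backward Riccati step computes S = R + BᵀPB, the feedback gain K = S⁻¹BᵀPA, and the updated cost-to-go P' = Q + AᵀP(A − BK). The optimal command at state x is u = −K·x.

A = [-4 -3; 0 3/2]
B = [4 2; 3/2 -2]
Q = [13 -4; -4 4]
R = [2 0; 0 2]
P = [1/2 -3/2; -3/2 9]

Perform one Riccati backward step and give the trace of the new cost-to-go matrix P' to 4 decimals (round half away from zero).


19.9531

BᵀP = [-0.2500 7.5000; 4.0000 -21.0000]
S = R + BᵀPB = [2 0; 0 2] + [10.2500 -15.5000; -15.5000 50.0000] = [12.2500 -15.5000; -15.5000 52.0000]
BᵀPA = [1.0000 12.0000; -16.0000 -43.5000]
K = S⁻¹·BᵀPA = [-0.4940 -0.1267; -0.4549 -0.8743]
A−BK = [-1.1141 -0.7448; -0.1689 -0.0586]
AᵀP(A−BK) = [1.2149 1.1380; 1.1380 1.7382]
P' = Q + AᵀP(A−BK) = [14.2149 -2.8620; -2.8620 5.7382]
tr(P') = 19.9531


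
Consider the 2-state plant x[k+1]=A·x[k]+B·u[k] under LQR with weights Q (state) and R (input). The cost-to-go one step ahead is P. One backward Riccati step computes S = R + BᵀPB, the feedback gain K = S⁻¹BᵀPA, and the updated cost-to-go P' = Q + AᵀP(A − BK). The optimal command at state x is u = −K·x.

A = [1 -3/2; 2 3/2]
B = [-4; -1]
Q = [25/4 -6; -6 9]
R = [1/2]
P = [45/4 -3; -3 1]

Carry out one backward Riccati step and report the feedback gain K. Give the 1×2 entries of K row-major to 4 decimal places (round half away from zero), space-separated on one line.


BᵀP = [-42.0000 11.0000]
S = R + BᵀPB = [1/2] + [157.0000] = [157.5000]
BᵀPA = [-20.0000 79.5000]
K = S⁻¹·BᵀPA = [-0.1270 0.5048]
A−BK = [0.4921 0.5190; 1.8730 2.0048]
AᵀP(A−BK) = [0.7103 0.7202; 0.7202 0.9339]
P' = Q + AᵀP(A−BK) = [6.9603 -5.2798; -5.2798 9.9339]
tr(P') = 16.8942

-0.1270 0.5048


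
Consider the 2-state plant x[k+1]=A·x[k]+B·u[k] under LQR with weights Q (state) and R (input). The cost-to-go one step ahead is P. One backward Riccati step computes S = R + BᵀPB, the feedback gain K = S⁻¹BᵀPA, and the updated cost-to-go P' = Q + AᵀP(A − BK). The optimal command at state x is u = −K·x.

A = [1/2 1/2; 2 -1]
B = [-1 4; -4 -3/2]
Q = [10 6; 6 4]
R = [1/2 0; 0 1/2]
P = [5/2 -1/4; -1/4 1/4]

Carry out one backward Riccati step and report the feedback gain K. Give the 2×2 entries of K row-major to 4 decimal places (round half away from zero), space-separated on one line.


-0.4440 0.1628 0.0062 0.1669

BᵀP = [-1.5000 -0.7500; 10.3750 -1.3750]
S = R + BᵀPB = [1/2 0; 0 1/2] + [4.5000 -4.8750; -4.8750 43.5625] = [5.0000 -4.8750; -4.8750 44.0625]
BᵀPA = [-2.2500 0.0000; 2.4375 6.5625]
K = S⁻¹·BᵀPA = [-0.4440 0.1628; 0.0062 0.1669]
A−BK = [0.0312 -0.0050; 0.2335 -0.0985]
AᵀP(A−BK) = [0.1110 -0.0407; -0.0407 0.0294]
P' = Q + AᵀP(A−BK) = [10.1110 5.9593; 5.9593 4.0294]
tr(P') = 14.1404


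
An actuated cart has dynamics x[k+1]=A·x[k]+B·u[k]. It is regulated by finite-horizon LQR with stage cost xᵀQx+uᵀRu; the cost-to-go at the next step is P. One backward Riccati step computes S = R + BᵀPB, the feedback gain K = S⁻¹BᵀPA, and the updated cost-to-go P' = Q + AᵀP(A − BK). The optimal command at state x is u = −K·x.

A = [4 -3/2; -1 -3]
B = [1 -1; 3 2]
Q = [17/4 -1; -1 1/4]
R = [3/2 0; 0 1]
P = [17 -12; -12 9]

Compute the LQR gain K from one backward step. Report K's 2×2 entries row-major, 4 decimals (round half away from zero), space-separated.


BᵀP = [-19.0000 15.0000; -41.0000 30.0000]
S = R + BᵀPB = [3/2 0; 0 1] + [26.0000 49.0000; 49.0000 101.0000] = [27.5000 49.0000; 49.0000 102.0000]
BᵀPA = [-91.0000 -16.5000; -194.0000 -28.5000]
K = S⁻¹·BᵀPA = [0.5545 -0.7092; -2.1683 0.0613]
A−BK = [1.2772 -0.7296; 1.6733 -0.9950]
AᵀP(A−BK) = [6.8020 -1.6485; -1.6485 1.2949]
P' = Q + AᵀP(A−BK) = [11.0520 -2.6485; -2.6485 1.5449]
tr(P') = 12.5968

0.5545 -0.7092 -2.1683 0.0613


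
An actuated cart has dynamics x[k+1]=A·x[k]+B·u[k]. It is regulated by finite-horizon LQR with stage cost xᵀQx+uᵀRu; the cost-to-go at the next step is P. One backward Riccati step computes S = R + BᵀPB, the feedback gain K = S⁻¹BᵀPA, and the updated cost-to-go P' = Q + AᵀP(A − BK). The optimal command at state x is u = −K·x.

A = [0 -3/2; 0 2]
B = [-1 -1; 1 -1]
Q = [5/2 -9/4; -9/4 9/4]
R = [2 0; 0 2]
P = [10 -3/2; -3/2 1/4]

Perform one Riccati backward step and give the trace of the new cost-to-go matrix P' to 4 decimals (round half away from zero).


7.7120

BᵀP = [-11.5000 1.7500; -8.5000 1.2500]
S = R + BᵀPB = [2 0; 0 2] + [13.2500 9.7500; 9.7500 7.2500] = [15.2500 9.7500; 9.7500 9.2500]
BᵀPA = [0.0000 20.7500; 0.0000 15.2500]
K = S⁻¹·BᵀPA = [0.0000 0.9402; 0.0000 0.6576]
A−BK = [0.0000 0.0978; 0.0000 1.7174]
AᵀP(A−BK) = [0.0000 0.0000; 0.0000 2.9620]
P' = Q + AᵀP(A−BK) = [2.5000 -2.2500; -2.2500 5.2120]
tr(P') = 7.7120


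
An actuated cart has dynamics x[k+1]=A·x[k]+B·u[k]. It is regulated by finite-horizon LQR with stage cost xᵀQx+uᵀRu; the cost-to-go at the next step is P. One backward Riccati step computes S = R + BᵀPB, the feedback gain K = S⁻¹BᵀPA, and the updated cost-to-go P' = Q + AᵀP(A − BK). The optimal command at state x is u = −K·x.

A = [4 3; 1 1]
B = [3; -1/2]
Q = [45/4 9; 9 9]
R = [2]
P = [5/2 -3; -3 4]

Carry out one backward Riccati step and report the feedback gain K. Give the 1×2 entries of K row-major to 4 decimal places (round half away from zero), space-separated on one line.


0.7246 0.4638

BᵀP = [9.0000 -11.0000]
S = R + BᵀPB = [2] + [32.5000] = [34.5000]
BᵀPA = [25.0000 16.0000]
K = S⁻¹·BᵀPA = [0.7246 0.4638]
A−BK = [1.8261 1.6087; 1.3623 1.2319]
AᵀP(A−BK) = [1.8841 1.4058; 1.4058 1.0797]
P' = Q + AᵀP(A−BK) = [13.1341 10.4058; 10.4058 10.0797]
tr(P') = 23.2138


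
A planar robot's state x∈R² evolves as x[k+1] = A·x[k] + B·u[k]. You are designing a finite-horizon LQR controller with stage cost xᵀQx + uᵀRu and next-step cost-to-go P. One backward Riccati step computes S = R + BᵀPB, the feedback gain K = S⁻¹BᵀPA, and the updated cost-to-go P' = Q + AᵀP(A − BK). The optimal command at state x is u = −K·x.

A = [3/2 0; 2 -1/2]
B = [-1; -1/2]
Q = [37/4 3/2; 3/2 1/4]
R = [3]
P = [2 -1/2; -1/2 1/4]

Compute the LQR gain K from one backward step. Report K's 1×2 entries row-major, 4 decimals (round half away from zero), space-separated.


-0.4110 -0.0411

BᵀP = [-1.7500 0.3750]
S = R + BᵀPB = [3] + [1.5625] = [4.5625]
BᵀPA = [-1.8750 -0.1875]
K = S⁻¹·BᵀPA = [-0.4110 -0.0411]
A−BK = [1.0890 -0.0411; 1.7945 -0.5205]
AᵀP(A−BK) = [1.7295 0.0479; 0.0479 0.0548]
P' = Q + AᵀP(A−BK) = [10.9795 1.5479; 1.5479 0.3048]
tr(P') = 11.2842


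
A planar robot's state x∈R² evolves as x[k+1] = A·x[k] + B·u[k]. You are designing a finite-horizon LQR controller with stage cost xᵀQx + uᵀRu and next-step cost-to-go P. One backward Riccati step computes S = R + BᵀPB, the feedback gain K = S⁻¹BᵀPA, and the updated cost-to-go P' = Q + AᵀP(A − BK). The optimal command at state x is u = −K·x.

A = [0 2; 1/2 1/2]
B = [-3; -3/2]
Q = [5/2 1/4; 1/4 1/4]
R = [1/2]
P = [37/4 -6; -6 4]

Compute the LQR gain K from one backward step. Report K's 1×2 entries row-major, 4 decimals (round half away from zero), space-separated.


BᵀP = [-18.7500 12.0000]
S = R + BᵀPB = [1/2] + [38.2500] = [38.7500]
BᵀPA = [6.0000 -31.5000]
K = S⁻¹·BᵀPA = [0.1548 -0.8129]
A−BK = [0.4645 -0.4387; 0.7323 -0.7194]
AᵀP(A−BK) = [0.0710 -0.1226; -0.1226 0.3935]
P' = Q + AᵀP(A−BK) = [2.5710 0.1274; 0.1274 0.6435]
tr(P') = 3.2145

0.1548 -0.8129


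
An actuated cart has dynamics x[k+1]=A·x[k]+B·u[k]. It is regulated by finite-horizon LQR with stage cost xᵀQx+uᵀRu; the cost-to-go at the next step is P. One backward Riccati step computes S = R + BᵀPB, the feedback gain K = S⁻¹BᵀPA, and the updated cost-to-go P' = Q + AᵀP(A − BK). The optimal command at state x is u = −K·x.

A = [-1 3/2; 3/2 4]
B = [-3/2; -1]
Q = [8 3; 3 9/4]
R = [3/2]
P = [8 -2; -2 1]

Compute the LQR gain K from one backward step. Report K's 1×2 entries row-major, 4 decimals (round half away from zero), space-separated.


BᵀP = [-10.0000 2.0000]
S = R + BᵀPB = [3/2] + [13.0000] = [14.5000]
BᵀPA = [13.0000 -7.0000]
K = S⁻¹·BᵀPA = [0.8966 -0.4828]
A−BK = [0.3448 0.7759; 2.3966 3.5172]
AᵀP(A−BK) = [4.5948 3.7759; 3.7759 6.6207]
P' = Q + AᵀP(A−BK) = [12.5948 6.7759; 6.7759 8.8707]
tr(P') = 21.4655

0.8966 -0.4828


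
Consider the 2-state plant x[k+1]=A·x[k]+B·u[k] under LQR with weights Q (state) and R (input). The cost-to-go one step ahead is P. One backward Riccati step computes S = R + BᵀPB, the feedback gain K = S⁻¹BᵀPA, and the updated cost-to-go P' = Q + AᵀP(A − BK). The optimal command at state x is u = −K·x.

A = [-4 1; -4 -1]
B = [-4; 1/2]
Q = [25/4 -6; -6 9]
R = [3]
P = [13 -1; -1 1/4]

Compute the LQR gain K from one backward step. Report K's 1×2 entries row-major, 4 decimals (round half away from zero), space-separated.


0.8997 -0.2633

BᵀP = [-52.5000 4.1250]
S = R + BᵀPB = [3] + [212.0625] = [215.0625]
BᵀPA = [193.5000 -56.6250]
K = S⁻¹·BᵀPA = [0.8997 -0.2633]
A−BK = [-0.4010 -0.0532; -4.4499 -0.8684]
AᵀP(A−BK) = [5.9006 -0.0523; -0.0523 0.3409]
P' = Q + AᵀP(A−BK) = [12.1506 -6.0523; -6.0523 9.3409]
tr(P') = 21.4915


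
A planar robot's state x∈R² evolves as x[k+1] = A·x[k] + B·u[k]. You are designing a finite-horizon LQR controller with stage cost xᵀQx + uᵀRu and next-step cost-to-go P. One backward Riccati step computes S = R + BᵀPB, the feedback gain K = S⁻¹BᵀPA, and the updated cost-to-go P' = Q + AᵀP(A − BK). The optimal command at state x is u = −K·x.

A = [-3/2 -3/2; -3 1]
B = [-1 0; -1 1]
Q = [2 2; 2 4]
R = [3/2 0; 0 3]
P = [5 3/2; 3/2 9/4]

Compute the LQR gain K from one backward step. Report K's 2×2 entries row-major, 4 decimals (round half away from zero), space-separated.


BᵀP = [-6.5000 -3.7500; 1.5000 2.2500]
S = R + BᵀPB = [3/2 0; 0 3] + [10.2500 -3.7500; -3.7500 2.2500] = [11.7500 -3.7500; -3.7500 5.2500]
BᵀPA = [21.0000 6.0000; -9.0000 0.0000]
K = S⁻¹·BᵀPA = [1.6063 0.6614; -0.5669 0.4724]
A−BK = [0.1063 -0.8386; -0.8268 1.1890]
AᵀP(A−BK) = [6.1654 -0.6378; -0.6378 5.0315]
P' = Q + AᵀP(A−BK) = [8.1654 1.3622; 1.3622 9.0315]
tr(P') = 17.1969

1.6063 0.6614 -0.5669 0.4724


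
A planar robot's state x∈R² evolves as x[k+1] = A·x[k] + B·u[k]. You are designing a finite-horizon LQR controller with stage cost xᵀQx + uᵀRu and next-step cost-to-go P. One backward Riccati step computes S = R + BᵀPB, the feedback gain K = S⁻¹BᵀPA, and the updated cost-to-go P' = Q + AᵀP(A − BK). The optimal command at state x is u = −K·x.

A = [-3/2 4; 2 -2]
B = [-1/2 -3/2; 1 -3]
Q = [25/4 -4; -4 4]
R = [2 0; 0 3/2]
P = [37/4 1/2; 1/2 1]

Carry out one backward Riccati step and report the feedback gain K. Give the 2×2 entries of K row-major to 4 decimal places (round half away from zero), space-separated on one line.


1.3646 -2.7543 0.2845 -1.2050

BᵀP = [-4.1250 0.7500; -15.3750 -3.7500]
S = R + BᵀPB = [2 0; 0 3/2] + [2.8125 3.9375; 3.9375 34.3125] = [4.8125 3.9375; 3.9375 35.8125]
BᵀPA = [7.6875 -18.0000; 15.5625 -54.0000]
K = S⁻¹·BᵀPA = [1.3646 -2.7543; 0.2845 -1.2050]
A−BK = [-0.3909 0.8153; 1.4889 -2.8607]
AᵀP(A−BK) = [6.8942 -14.0729; -14.0729 29.3509]
P' = Q + AᵀP(A−BK) = [13.1442 -18.0729; -18.0729 33.3509]
tr(P') = 46.4951


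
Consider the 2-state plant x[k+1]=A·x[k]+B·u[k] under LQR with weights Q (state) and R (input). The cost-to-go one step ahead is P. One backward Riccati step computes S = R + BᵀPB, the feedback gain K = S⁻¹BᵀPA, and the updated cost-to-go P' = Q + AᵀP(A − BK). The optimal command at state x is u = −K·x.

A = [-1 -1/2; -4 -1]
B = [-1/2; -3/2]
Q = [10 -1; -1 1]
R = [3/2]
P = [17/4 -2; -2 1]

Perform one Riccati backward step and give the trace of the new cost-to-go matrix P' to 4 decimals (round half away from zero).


BᵀP = [0.8750 -0.5000]
S = R + BᵀPB = [3/2] + [0.3125] = [1.8125]
BᵀPA = [1.1250 0.0625]
K = S⁻¹·BᵀPA = [0.6207 0.0345]
A−BK = [-0.6897 -0.4828; -3.0690 -0.9483]
AᵀP(A−BK) = [3.5517 0.0862; 0.0862 0.0603]
P' = Q + AᵀP(A−BK) = [13.5517 -0.9138; -0.9138 1.0603]
tr(P') = 14.6121

14.6121
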